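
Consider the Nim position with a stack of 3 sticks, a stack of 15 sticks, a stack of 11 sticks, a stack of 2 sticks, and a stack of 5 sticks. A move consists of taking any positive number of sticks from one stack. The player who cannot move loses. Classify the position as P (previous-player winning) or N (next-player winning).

P-position

Nim-sum: 3 XOR 15 XOR 11 XOR 2 XOR 5 = 0.
The nim-sum is 0, so this is a P-position: the player to move is in a losing position under optimal play.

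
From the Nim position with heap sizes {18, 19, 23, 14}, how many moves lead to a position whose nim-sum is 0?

3

In binary:
  10010  (18)
  10011  (19)
  10111  (23)
  01110  (14)
  -----
  11000  (24)
The overall nim-sum is X = 24. A heap of size p has a winning move iff p XOR X < p (reduce it to p XOR X).
  18: 18 XOR 24 = 10 < 18 — winning move (to 10).
  19: 19 XOR 24 = 11 < 19 — winning move (to 11).
  23: 23 XOR 24 = 15 < 23 — winning move (to 15).
  14: 14 XOR 24 = 22 ≥ 14 — no move.
That gives 3 winning moves.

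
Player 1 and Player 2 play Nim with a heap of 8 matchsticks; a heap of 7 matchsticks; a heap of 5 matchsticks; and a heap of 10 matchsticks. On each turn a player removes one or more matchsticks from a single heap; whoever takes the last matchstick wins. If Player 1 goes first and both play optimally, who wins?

Compute the nim-sum pairwise:
8 XOR 7 = 15
15 XOR 5 = 10
10 XOR 10 = 0
The nim-sum is 0, so this is a P-position: the player to move is in a losing position under optimal play; Player 1 is about to move from it and so loses — Player 2 wins.

Player 2 wins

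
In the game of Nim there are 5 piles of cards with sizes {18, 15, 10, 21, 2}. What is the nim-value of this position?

Compute the nim-sum pairwise:
18 ⊕ 15 = 29
29 ⊕ 10 = 23
23 ⊕ 21 = 2
2 ⊕ 2 = 0

0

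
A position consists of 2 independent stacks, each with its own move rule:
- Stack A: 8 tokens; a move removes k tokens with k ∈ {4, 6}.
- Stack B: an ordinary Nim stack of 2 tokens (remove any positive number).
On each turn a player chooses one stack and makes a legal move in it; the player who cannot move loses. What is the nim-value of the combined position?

0

For stack A, compute g(0), g(1), … with moves {4, 6}:
g(0) = mex{} = 0
g(1) = mex{} = 0
g(2) = mex{} = 0
g(3) = mex{} = 0
g(4) = mex{0} = 1
g(5) = mex{0} = 1
g(6) = mex{0} = 1
g(7) = mex{0} = 1
g(8) = mex{0,1} = 2
So g(8) = 2.
Stack B is a plain Nim stack of size 2, so its Grundy value is 2.
By the Sprague-Grundy theorem, the Grundy value of a sum of independent games is the XOR of the component values.
Combined value = 2 ⊕ 2 = 0.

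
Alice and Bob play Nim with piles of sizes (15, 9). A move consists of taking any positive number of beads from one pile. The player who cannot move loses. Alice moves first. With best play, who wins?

Alice wins

Compute the nim-sum pairwise:
15 ⊕ 9 = 6
The nim-sum is 6 ≠ 0, so this is an N-position: the player to move can win; Alice has a winning move.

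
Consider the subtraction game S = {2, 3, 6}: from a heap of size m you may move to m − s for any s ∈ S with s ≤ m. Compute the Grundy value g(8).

Compute g(0), g(1), … for moves {2, 3, 6}:
g(0) = mex{} = 0
g(1) = mex{} = 0
g(2) = mex{0} = 1
g(3) = mex{0} = 1
g(4) = mex{0,1} = 2
g(5) = mex{1} = 0
g(6) = mex{0,1,2} = 3
g(7) = mex{0,2} = 1
g(8) = mex{0,1,3} = 2
So g(8) = 2.

2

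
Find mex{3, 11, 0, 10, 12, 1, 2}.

The values 0, 1, 2, 3 are all present; 4 is the first non-negative integer missing from the set.

4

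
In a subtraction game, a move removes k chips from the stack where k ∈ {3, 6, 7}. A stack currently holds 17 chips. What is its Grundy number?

Build the Grundy sequence with g(k) = mex{g(k−s) : s ∈ {3, 6, 7}, s ≤ k}:
k:     0  1  2  3  4  5  6  7  8  9 10 11 12 13 14 15 16 17
g(k):  0  0  0  1  1  1  2  2  2  3  0  0  0  1  1  1  2  2
So g(17) = 2.

2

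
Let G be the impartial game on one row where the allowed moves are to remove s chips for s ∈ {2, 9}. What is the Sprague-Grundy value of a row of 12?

0

Grundy values for subtraction set {2, 9}:
g(0) = mex{} = 0
g(1) = mex{} = 0
g(2) = mex{0} = 1
g(3) = mex{0} = 1
g(4) = mex{1} = 0
g(5) = mex{1} = 0
g(6) = mex{0} = 1
g(7) = mex{0} = 1
g(8) = mex{1} = 0
g(9) = mex{0,1} = 2
g(10) = mex{0} = 1
g(11) = mex{1,2} = 0
g(12) = mex{1} = 0
So g(12) = 0.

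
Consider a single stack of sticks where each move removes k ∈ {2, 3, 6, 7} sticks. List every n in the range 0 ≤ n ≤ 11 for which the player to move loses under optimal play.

0, 1, 5, 9, 10

Compute g(0), g(1), … for moves {2, 3, 6, 7}:
k:     0  1  2  3  4  5  6  7  8  9 10 11
g(k):  0  0  1  1  2  0  3  1  2  0  0  1
The P-positions (g = 0) in 0..11 are 0, 1, 5, 9, 10.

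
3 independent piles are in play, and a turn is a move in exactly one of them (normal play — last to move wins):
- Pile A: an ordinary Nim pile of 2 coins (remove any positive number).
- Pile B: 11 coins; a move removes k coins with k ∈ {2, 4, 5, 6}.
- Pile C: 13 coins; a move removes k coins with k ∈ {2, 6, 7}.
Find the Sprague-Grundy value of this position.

3

Pile A is a plain Nim pile of size 2, so its Grundy value is 2.
For pile B, compute g(0), g(1), … with moves {2, 4, 5, 6}:
g(0) = mex{} = 0
g(1) = mex{} = 0
g(2) = mex{0} = 1
g(3) = mex{0} = 1
g(4) = mex{0,1} = 2
g(5) = mex{0,1} = 2
g(6) = mex{0,1,2} = 3
g(7) = mex{0,1,2} = 3
g(8) = mex{1,2,3} = 0
g(9) = mex{1,2,3} = 0
g(10) = mex{0,2,3} = 1
g(11) = mex{0,2,3} = 1
So g(11) = 1.
For pile C, compute g(0), g(1), … with moves {2, 6, 7}:
g(0) = mex{} = 0
g(1) = mex{} = 0
g(2) = mex{0} = 1
g(3) = mex{0} = 1
g(4) = mex{1} = 0
g(5) = mex{1} = 0
g(6) = mex{0} = 1
g(7) = mex{0} = 1
g(8) = mex{0,1} = 2
g(9) = mex{1} = 0
g(10) = mex{0,1,2} = 3
g(11) = mex{0} = 1
g(12) = mex{0,1,3} = 2
g(13) = mex{1} = 0
So g(13) = 0.
By the Sprague-Grundy theorem, the Grundy value of a sum of independent games is the XOR of the component values.
Combined value = 2 XOR 1 XOR 0 = 3.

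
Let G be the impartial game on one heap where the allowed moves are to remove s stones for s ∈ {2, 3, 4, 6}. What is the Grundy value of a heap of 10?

1

Grundy values for subtraction set {2, 3, 4, 6}:
k:     0  1  2  3  4  5  6  7  8  9 10
g(k):  0  0  1  1  2  2  3  3  0  0  1
So g(10) = 1.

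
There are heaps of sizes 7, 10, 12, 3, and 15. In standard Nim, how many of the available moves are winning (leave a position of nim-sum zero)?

3

Nim-sum: 7 XOR 10 XOR 12 XOR 3 XOR 15 = 13.
The overall nim-sum is X = 13. A heap of size p has a winning move iff p XOR X < p (reduce it to p XOR X).
  7: 7 XOR 13 = 10 ≥ 7 — no move.
  10: 10 XOR 13 = 7 < 10 — winning move (to 7).
  12: 12 XOR 13 = 1 < 12 — winning move (to 1).
  3: 3 XOR 13 = 14 ≥ 3 — no move.
  15: 15 XOR 13 = 2 < 15 — winning move (to 2).
That gives 3 winning moves.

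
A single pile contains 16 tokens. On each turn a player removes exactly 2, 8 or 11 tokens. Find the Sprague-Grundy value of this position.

Compute g(0), g(1), … for moves {2, 8, 11}:
k:     0  1  2  3  4  5  6  7  8  9 10 11 12 13 14 15 16
g(k):  0  0  1  1  0  0  1  1  2  2  0  3  1  2  0  3  1
So g(16) = 1.

1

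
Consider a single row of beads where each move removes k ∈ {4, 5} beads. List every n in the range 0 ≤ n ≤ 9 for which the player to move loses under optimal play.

0, 1, 2, 3, 9

Build the Grundy sequence with g(k) = mex{g(k−s) : s ∈ {4, 5}, s ≤ k}:
g(0) = mex{} = 0
g(1) = mex{} = 0
g(2) = mex{} = 0
g(3) = mex{} = 0
g(4) = mex{0} = 1
g(5) = mex{0} = 1
g(6) = mex{0} = 1
g(7) = mex{0} = 1
g(8) = mex{0,1} = 2
g(9) = mex{1} = 0
The P-positions (g = 0) in 0..9 are 0, 1, 2, 3, 9.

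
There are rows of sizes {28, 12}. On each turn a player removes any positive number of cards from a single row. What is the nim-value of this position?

Write each in binary and XOR column by column:
  11100  (28)
  01100  (12)
  -----
  10000  (16)

16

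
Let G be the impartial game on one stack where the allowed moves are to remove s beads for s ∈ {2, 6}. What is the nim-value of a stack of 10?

1

Compute g(0), g(1), … for moves {2, 6}:
g(0) = mex{} = 0
g(1) = mex{} = 0
g(2) = mex{0} = 1
g(3) = mex{0} = 1
g(4) = mex{1} = 0
g(5) = mex{1} = 0
g(6) = mex{0} = 1
g(7) = mex{0} = 1
g(8) = mex{1} = 0
g(9) = mex{1} = 0
g(10) = mex{0} = 1
So g(10) = 1.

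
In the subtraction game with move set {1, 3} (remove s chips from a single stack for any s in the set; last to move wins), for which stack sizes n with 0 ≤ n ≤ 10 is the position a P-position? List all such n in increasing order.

0, 2, 4, 6, 8, 10

Compute g(0), g(1), … for moves {1, 3}:
k:     0  1  2  3  4  5  6  7  8  9 10
g(k):  0  1  0  1  0  1  0  1  0  1  0
The P-positions (g = 0) in 0..10 are 0, 2, 4, 6, 8, 10.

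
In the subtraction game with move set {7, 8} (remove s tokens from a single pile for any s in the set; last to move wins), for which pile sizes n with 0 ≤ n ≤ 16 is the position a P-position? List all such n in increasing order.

0, 1, 2, 3, 4, 5, 6, 15, 16

Build the Grundy sequence with g(k) = mex{g(k−s) : s ∈ {7, 8}, s ≤ k}:
k:     0  1  2  3  4  5  6  7  8  9 10 11 12 13 14 15 16
g(k):  0  0  0  0  0  0  0  1  1  1  1  1  1  1  2  0  0
The P-positions (g = 0) in 0..16 are 0, 1, 2, 3, 4, 5, 6, 15, 16.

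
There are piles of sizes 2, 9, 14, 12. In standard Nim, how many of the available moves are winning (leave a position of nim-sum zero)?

Nim-sum: 2 XOR 9 XOR 14 XOR 12 = 9.
The overall nim-sum is X = 9. A pile of size p has a winning move iff p XOR X < p (reduce it to p XOR X).
  2: 2 XOR 9 = 11 ≥ 2 — no move.
  9: 9 XOR 9 = 0 < 9 — winning move (to 0).
  14: 14 XOR 9 = 7 < 14 — winning move (to 7).
  12: 12 XOR 9 = 5 < 12 — winning move (to 5).
That gives 3 winning moves.

3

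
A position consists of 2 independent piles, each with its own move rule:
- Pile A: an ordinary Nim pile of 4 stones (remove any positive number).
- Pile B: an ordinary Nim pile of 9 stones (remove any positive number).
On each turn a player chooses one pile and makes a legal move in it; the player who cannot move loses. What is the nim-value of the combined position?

Pile A is a plain Nim pile of size 4, so its Grundy value is 4.
Pile B is a plain Nim pile of size 9, so its Grundy value is 9.
By the Sprague-Grundy theorem, the Grundy value of a sum of independent games is the XOR of the component values.
Combined value = 4 XOR 9 = 13.

13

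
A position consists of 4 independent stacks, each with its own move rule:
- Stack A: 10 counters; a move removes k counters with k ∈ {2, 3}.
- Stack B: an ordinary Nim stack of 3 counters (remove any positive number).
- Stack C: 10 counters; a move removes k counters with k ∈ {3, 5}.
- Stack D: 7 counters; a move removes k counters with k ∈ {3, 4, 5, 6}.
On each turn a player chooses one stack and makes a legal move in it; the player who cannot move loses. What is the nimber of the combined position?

1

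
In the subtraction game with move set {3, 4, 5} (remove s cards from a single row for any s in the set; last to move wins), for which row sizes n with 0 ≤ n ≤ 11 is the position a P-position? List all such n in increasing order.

0, 1, 2, 8, 9, 10

Build the Grundy sequence with g(k) = mex{g(k−s) : s ∈ {3, 4, 5}, s ≤ k}:
k:     0  1  2  3  4  5  6  7  8  9 10 11
g(k):  0  0  0  1  1  1  2  2  0  0  0  1
The P-positions (g = 0) in 0..11 are 0, 1, 2, 8, 9, 10.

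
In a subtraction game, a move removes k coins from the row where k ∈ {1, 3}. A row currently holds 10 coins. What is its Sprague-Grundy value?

0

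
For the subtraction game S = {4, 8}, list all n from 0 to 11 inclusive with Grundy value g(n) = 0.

Build the Grundy sequence with g(k) = mex{g(k−s) : s ∈ {4, 8}, s ≤ k}:
g(0) = mex{} = 0
g(1) = mex{} = 0
g(2) = mex{} = 0
g(3) = mex{} = 0
g(4) = mex{0} = 1
g(5) = mex{0} = 1
g(6) = mex{0} = 1
g(7) = mex{0} = 1
g(8) = mex{0,1} = 2
g(9) = mex{0,1} = 2
g(10) = mex{0,1} = 2
g(11) = mex{0,1} = 2
The P-positions (g = 0) in 0..11 are 0, 1, 2, 3.

0, 1, 2, 3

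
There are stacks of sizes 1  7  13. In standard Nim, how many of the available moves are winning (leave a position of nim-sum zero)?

Nim-sum: 1 ⊕ 7 ⊕ 13 = 11.
The overall nim-sum is X = 11. A stack of size p has a winning move iff p XOR X < p (reduce it to p XOR X).
  1: 1 XOR 11 = 10 ≥ 1 — no move.
  7: 7 XOR 11 = 12 ≥ 7 — no move.
  13: 13 XOR 11 = 6 < 13 — winning move (to 6).
That gives 1 winning move.

1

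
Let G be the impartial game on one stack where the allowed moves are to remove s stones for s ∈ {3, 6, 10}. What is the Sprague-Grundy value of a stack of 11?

3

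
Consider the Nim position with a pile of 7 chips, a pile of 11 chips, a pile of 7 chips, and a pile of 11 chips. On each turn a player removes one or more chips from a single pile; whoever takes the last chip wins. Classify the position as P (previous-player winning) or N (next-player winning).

Write each in binary and XOR column by column:
  0111  (7)
  1011  (11)
  0111  (7)
  1011  (11)
  ----
  0000  (0)
The nim-sum is 0, so this is a P-position: the player to move is in a losing position under optimal play.

P-position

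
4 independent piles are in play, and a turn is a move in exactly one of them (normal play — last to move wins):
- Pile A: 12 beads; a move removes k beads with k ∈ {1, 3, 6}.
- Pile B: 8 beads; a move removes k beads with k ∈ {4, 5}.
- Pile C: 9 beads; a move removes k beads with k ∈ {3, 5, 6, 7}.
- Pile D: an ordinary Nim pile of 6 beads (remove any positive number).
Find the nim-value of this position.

6

Build the Grundy sequence for pile A with g(k) = mex{g(k−s) : s ∈ {1, 3, 6}, s ≤ k}:
g(0) = mex{} = 0
g(1) = mex{0} = 1
g(2) = mex{1} = 0
g(3) = mex{0} = 1
g(4) = mex{1} = 0
g(5) = mex{0} = 1
g(6) = mex{0,1} = 2
g(7) = mex{0,1,2} = 3
g(8) = mex{0,1,3} = 2
g(9) = mex{1,2} = 0
g(10) = mex{0,3} = 1
g(11) = mex{1,2} = 0
g(12) = mex{0,2} = 1
So g(12) = 1.
Build the Grundy sequence for pile B with g(k) = mex{g(k−s) : s ∈ {4, 5}, s ≤ k}:
k:     0  1  2  3  4  5  6  7  8
g(k):  0  0  0  0  1  1  1  1  2
So g(8) = 2.
For pile C, compute g(0), g(1), … with moves {3, 5, 6, 7}:
k:     0  1  2  3  4  5  6  7  8  9
g(k):  0  0  0  1  1  1  2  2  2  3
So g(9) = 3.
Pile D is a plain Nim pile of size 6, so its Grundy value is 6.
By the Sprague-Grundy theorem, the Grundy value of a sum of independent games is the XOR of the component values.
Combined value = 1 ⊕ 2 ⊕ 3 ⊕ 6 = 6.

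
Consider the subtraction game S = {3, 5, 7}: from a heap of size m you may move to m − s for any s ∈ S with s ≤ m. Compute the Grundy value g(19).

Grundy values for subtraction set {3, 5, 7}:
k:     0  1  2  3  4  5  6  7  8  9 10 11 12 13 14 15 16 17 18 19
g(k):  0  0  0  1  1  1  2  2  2  3  0  0  0  1  1  1  2  2  2  3
So g(19) = 3.

3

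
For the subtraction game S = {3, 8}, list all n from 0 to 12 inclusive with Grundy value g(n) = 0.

0, 1, 2, 6, 7, 11, 12

Build the Grundy sequence with g(k) = mex{g(k−s) : s ∈ {3, 8}, s ≤ k}:
g(0) = mex{} = 0
g(1) = mex{} = 0
g(2) = mex{} = 0
g(3) = mex{0} = 1
g(4) = mex{0} = 1
g(5) = mex{0} = 1
g(6) = mex{1} = 0
g(7) = mex{1} = 0
g(8) = mex{0,1} = 2
g(9) = mex{0} = 1
g(10) = mex{0} = 1
g(11) = mex{1,2} = 0
g(12) = mex{1} = 0
The P-positions (g = 0) in 0..12 are 0, 1, 2, 6, 7, 11, 12.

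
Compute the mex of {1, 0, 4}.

The values 0, 1 are all present; 2 is the first non-negative integer missing from the set.

2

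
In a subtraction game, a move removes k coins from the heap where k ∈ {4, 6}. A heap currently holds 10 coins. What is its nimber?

Compute g(0), g(1), … for moves {4, 6}:
g(0) = mex{} = 0
g(1) = mex{} = 0
g(2) = mex{} = 0
g(3) = mex{} = 0
g(4) = mex{0} = 1
g(5) = mex{0} = 1
g(6) = mex{0} = 1
g(7) = mex{0} = 1
g(8) = mex{0,1} = 2
g(9) = mex{0,1} = 2
g(10) = mex{1} = 0
So g(10) = 0.

0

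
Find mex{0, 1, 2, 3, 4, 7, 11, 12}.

5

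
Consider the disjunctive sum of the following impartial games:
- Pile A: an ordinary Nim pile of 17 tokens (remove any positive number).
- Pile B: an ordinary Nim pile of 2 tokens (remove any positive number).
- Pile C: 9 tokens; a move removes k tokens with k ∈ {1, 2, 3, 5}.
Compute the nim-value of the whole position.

Pile A is a plain Nim pile of size 17, so its Grundy value is 17.
Pile B is a plain Nim pile of size 2, so its Grundy value is 2.
Build the Grundy sequence for pile C with g(k) = mex{g(k−s) : s ∈ {1, 2, 3, 5}, s ≤ k}:
g(0) = mex{} = 0
g(1) = mex{0} = 1
g(2) = mex{0,1} = 2
g(3) = mex{0,1,2} = 3
g(4) = mex{1,2,3} = 0
g(5) = mex{0,2,3} = 1
g(6) = mex{0,1,3} = 2
g(7) = mex{0,1,2} = 3
g(8) = mex{1,2,3} = 0
g(9) = mex{0,2,3} = 1
So g(9) = 1.
The value of a disjunctive sum is the nim-sum of the parts.
Combined value = 17 ⊕ 2 ⊕ 1 = 18.

18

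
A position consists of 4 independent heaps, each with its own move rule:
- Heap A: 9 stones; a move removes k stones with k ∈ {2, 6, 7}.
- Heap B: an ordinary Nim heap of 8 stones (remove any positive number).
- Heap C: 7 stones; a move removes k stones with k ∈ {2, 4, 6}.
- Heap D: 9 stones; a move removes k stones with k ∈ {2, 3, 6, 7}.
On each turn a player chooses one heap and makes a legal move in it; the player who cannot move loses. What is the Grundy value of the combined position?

11

For heap A, compute g(0), g(1), … with moves {2, 6, 7}:
g(0) = mex{} = 0
g(1) = mex{} = 0
g(2) = mex{0} = 1
g(3) = mex{0} = 1
g(4) = mex{1} = 0
g(5) = mex{1} = 0
g(6) = mex{0} = 1
g(7) = mex{0} = 1
g(8) = mex{0,1} = 2
g(9) = mex{1} = 0
So g(9) = 0.
Heap B is a plain Nim heap of size 8, so its Grundy value is 8.
Build the Grundy sequence for heap C with g(k) = mex{g(k−s) : s ∈ {2, 4, 6}, s ≤ k}:
g(0) = mex{} = 0
g(1) = mex{} = 0
g(2) = mex{0} = 1
g(3) = mex{0} = 1
g(4) = mex{0,1} = 2
g(5) = mex{0,1} = 2
g(6) = mex{0,1,2} = 3
g(7) = mex{0,1,2} = 3
So g(7) = 3.
Grundy values for heap D (subtraction set {2, 3, 6, 7}):
g(0) = mex{} = 0
g(1) = mex{} = 0
g(2) = mex{0} = 1
g(3) = mex{0} = 1
g(4) = mex{0,1} = 2
g(5) = mex{1} = 0
g(6) = mex{0,1,2} = 3
g(7) = mex{0,2} = 1
g(8) = mex{0,1,3} = 2
g(9) = mex{1,3} = 0
So g(9) = 0.
By the Sprague-Grundy theorem, the Grundy value of a sum of independent games is the XOR of the component values.
Combined value = 0 XOR 8 XOR 3 XOR 0 = 11.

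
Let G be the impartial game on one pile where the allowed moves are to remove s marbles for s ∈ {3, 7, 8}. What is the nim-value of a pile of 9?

1

Grundy values for subtraction set {3, 7, 8}:
k:     0  1  2  3  4  5  6  7  8  9
g(k):  0  0  0  1  1  1  0  2  2  1
So g(9) = 1.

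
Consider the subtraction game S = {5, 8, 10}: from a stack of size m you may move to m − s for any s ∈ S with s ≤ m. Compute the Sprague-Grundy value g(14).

Grundy values for subtraction set {5, 8, 10}:
g(0) = mex{} = 0
g(1) = mex{} = 0
g(2) = mex{} = 0
g(3) = mex{} = 0
g(4) = mex{} = 0
g(5) = mex{0} = 1
g(6) = mex{0} = 1
g(7) = mex{0} = 1
g(8) = mex{0} = 1
g(9) = mex{0} = 1
g(10) = mex{0,1} = 2
g(11) = mex{0,1} = 2
g(12) = mex{0,1} = 2
g(13) = mex{0,1} = 2
g(14) = mex{0,1} = 2
So g(14) = 2.

2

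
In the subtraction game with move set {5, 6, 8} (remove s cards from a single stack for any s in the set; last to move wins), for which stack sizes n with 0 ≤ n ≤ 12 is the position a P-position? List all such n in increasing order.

0, 1, 2, 3, 4

Build the Grundy sequence with g(k) = mex{g(k−s) : s ∈ {5, 6, 8}, s ≤ k}:
k:     0  1  2  3  4  5  6  7  8  9 10 11 12
g(k):  0  0  0  0  0  1  1  1  1  1  2  2  2
The P-positions (g = 0) in 0..12 are 0, 1, 2, 3, 4.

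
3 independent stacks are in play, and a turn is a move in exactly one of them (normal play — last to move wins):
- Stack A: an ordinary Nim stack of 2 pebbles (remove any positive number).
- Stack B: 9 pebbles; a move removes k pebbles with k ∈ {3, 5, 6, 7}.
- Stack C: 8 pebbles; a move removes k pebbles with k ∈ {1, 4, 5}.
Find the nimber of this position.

1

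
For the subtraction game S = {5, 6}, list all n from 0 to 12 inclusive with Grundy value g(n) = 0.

Compute g(0), g(1), … for moves {5, 6}:
k:     0  1  2  3  4  5  6  7  8  9 10 11 12
g(k):  0  0  0  0  0  1  1  1  1  1  2  0  0
The P-positions (g = 0) in 0..12 are 0, 1, 2, 3, 4, 11, 12.

0, 1, 2, 3, 4, 11, 12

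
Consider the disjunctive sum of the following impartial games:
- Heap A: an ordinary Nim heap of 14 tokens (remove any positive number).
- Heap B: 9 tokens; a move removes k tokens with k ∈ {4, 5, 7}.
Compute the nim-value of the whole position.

Heap A is a plain Nim heap of size 14, so its Grundy value is 14.
Grundy values for heap B (subtraction set {4, 5, 7}):
g(0) = mex{} = 0
g(1) = mex{} = 0
g(2) = mex{} = 0
g(3) = mex{} = 0
g(4) = mex{0} = 1
g(5) = mex{0} = 1
g(6) = mex{0} = 1
g(7) = mex{0} = 1
g(8) = mex{0,1} = 2
g(9) = mex{0,1} = 2
So g(9) = 2.
The value of a disjunctive sum is the nim-sum of the parts.
Combined value = 14 XOR 2 = 12.

12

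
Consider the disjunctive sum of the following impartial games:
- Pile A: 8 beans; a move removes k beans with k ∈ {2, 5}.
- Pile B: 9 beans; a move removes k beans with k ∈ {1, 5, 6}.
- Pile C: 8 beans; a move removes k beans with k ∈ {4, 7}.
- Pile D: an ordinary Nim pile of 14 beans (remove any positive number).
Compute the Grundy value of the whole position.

Grundy values for pile A (subtraction set {2, 5}):
k:     0  1  2  3  4  5  6  7  8
g(k):  0  0  1  1  0  2  1  0  0
So g(8) = 0.
Grundy values for pile B (subtraction set {1, 5, 6}):
g(0) = mex{} = 0
g(1) = mex{0} = 1
g(2) = mex{1} = 0
g(3) = mex{0} = 1
g(4) = mex{1} = 0
g(5) = mex{0} = 1
g(6) = mex{0,1} = 2
g(7) = mex{0,1,2} = 3
g(8) = mex{0,1,3} = 2
g(9) = mex{0,1,2} = 3
So g(9) = 3.
Grundy values for pile C (subtraction set {4, 7}):
k:     0  1  2  3  4  5  6  7  8
g(k):  0  0  0  0  1  1  1  1  2
So g(8) = 2.
Pile D is a plain Nim pile of size 14, so its Grundy value is 14.
By the Sprague-Grundy theorem, the Grundy value of a sum of independent games is the XOR of the component values.
Combined value = 0 XOR 3 XOR 2 XOR 14 = 15.

15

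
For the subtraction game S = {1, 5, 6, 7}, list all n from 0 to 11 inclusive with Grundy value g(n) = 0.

0, 2, 4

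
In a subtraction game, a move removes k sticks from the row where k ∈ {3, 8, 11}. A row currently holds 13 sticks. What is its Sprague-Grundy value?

2

Build the Grundy sequence with g(k) = mex{g(k−s) : s ∈ {3, 8, 11}, s ≤ k}:
g(0) = mex{} = 0
g(1) = mex{} = 0
g(2) = mex{} = 0
g(3) = mex{0} = 1
g(4) = mex{0} = 1
g(5) = mex{0} = 1
g(6) = mex{1} = 0
g(7) = mex{1} = 0
g(8) = mex{0,1} = 2
g(9) = mex{0} = 1
g(10) = mex{0} = 1
g(11) = mex{0,1,2} = 3
g(12) = mex{0,1} = 2
g(13) = mex{0,1} = 2
So g(13) = 2.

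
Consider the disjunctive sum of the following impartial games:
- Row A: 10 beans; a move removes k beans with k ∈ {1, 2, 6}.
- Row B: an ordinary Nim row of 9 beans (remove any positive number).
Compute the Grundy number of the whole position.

Grundy values for row A (subtraction set {1, 2, 6}):
g(0) = mex{} = 0
g(1) = mex{0} = 1
g(2) = mex{0,1} = 2
g(3) = mex{1,2} = 0
g(4) = mex{0,2} = 1
g(5) = mex{0,1} = 2
g(6) = mex{0,1,2} = 3
g(7) = mex{1,2,3} = 0
g(8) = mex{0,2,3} = 1
g(9) = mex{0,1} = 2
g(10) = mex{1,2} = 0
So g(10) = 0.
Row B is a plain Nim row of size 9, so its Grundy value is 9.
The value of a disjunctive sum is the nim-sum of the parts.
Combined value = 0 ⊕ 9 = 9.

9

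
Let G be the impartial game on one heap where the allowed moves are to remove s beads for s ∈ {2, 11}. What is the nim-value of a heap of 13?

0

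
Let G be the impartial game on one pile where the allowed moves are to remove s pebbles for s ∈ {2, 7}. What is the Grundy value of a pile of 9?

0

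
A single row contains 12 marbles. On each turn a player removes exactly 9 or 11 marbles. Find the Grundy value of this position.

Compute g(0), g(1), … for moves {9, 11}:
k:     0  1  2  3  4  5  6  7  8  9 10 11 12
g(k):  0  0  0  0  0  0  0  0  0  1  1  1  1
So g(12) = 1.

1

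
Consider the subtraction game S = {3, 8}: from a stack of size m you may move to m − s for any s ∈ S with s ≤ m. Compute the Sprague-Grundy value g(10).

Build the Grundy sequence with g(k) = mex{g(k−s) : s ∈ {3, 8}, s ≤ k}:
k:     0  1  2  3  4  5  6  7  8  9 10
g(k):  0  0  0  1  1  1  0  0  2  1  1
So g(10) = 1.

1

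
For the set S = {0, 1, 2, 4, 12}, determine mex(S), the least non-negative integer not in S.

The values 0, 1, 2 are all present; 3 is the first non-negative integer missing from the set.

3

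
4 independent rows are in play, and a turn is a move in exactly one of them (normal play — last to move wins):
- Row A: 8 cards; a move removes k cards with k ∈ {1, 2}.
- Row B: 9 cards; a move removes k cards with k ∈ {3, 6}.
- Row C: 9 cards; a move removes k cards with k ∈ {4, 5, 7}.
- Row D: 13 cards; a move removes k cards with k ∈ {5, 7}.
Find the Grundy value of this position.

0

For row A, compute g(0), g(1), … with moves {1, 2}:
g(0) = mex{} = 0
g(1) = mex{0} = 1
g(2) = mex{0,1} = 2
g(3) = mex{1,2} = 0
g(4) = mex{0,2} = 1
g(5) = mex{0,1} = 2
g(6) = mex{1,2} = 0
g(7) = mex{0,2} = 1
g(8) = mex{0,1} = 2
So g(8) = 2.
Grundy values for row B (subtraction set {3, 6}):
k:     0  1  2  3  4  5  6  7  8  9
g(k):  0  0  0  1  1  1  2  2  2  0
So g(9) = 0.
Grundy values for row C (subtraction set {4, 5, 7}):
k:     0  1  2  3  4  5  6  7  8  9
g(k):  0  0  0  0  1  1  1  1  2  2
So g(9) = 2.
Grundy values for row D (subtraction set {5, 7}):
k:     0  1  2  3  4  5  6  7  8  9 10 11 12 13
g(k):  0  0  0  0  0  1  1  1  1  1  2  2  0  0
So g(13) = 0.
By the Sprague-Grundy theorem, the Grundy value of a sum of independent games is the XOR of the component values.
Combined value = 2 XOR 0 XOR 2 XOR 0 = 0.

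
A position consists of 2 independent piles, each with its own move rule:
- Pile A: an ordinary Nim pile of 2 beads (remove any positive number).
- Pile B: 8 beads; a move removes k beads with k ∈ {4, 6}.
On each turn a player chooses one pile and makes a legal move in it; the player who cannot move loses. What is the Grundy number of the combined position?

0

Pile A is a plain Nim pile of size 2, so its Grundy value is 2.
For pile B, compute g(0), g(1), … with moves {4, 6}:
g(0) = mex{} = 0
g(1) = mex{} = 0
g(2) = mex{} = 0
g(3) = mex{} = 0
g(4) = mex{0} = 1
g(5) = mex{0} = 1
g(6) = mex{0} = 1
g(7) = mex{0} = 1
g(8) = mex{0,1} = 2
So g(8) = 2.
The value of a disjunctive sum is the nim-sum of the parts.
Combined value = 2 XOR 2 = 0.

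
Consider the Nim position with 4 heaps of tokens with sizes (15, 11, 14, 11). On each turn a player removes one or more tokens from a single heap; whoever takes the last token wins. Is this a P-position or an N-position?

N-position

Compute the nim-sum pairwise:
15 ^ 11 = 4
4 ^ 14 = 10
10 ^ 11 = 1
The nim-sum is 1 ≠ 0, so this is an N-position: the player to move can win.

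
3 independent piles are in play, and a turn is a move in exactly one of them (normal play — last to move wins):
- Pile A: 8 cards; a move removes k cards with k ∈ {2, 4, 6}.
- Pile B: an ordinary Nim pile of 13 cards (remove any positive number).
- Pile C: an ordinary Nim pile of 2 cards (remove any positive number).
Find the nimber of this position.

15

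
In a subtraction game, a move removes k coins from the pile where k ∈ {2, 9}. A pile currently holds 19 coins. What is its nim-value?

Compute g(0), g(1), … for moves {2, 9}:
k:     0  1  2  3  4  5  6  7  8  9 10 11 12 13 14 15 16 17 18 19
g(k):  0  0  1  1  0  0  1  1  0  2  1  0  0  1  1  0  0  1  1  0
So g(19) = 0.

0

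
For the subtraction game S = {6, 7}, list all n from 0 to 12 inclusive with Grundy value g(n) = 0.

0, 1, 2, 3, 4, 5

Build the Grundy sequence with g(k) = mex{g(k−s) : s ∈ {6, 7}, s ≤ k}:
g(0) = mex{} = 0
g(1) = mex{} = 0
g(2) = mex{} = 0
g(3) = mex{} = 0
g(4) = mex{} = 0
g(5) = mex{} = 0
g(6) = mex{0} = 1
g(7) = mex{0} = 1
g(8) = mex{0} = 1
g(9) = mex{0} = 1
g(10) = mex{0} = 1
g(11) = mex{0} = 1
g(12) = mex{0,1} = 2
The P-positions (g = 0) in 0..12 are 0, 1, 2, 3, 4, 5.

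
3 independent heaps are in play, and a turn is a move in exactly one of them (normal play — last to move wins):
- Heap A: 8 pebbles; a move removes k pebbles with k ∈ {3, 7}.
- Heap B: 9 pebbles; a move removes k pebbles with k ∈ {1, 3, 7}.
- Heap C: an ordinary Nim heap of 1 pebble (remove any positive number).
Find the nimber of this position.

For heap A, compute g(0), g(1), … with moves {3, 7}:
k:     0  1  2  3  4  5  6  7  8
g(k):  0  0  0  1  1  1  0  2  2
So g(8) = 2.
Build the Grundy sequence for heap B with g(k) = mex{g(k−s) : s ∈ {1, 3, 7}, s ≤ k}:
g(0) = mex{} = 0
g(1) = mex{0} = 1
g(2) = mex{1} = 0
g(3) = mex{0} = 1
g(4) = mex{1} = 0
g(5) = mex{0} = 1
g(6) = mex{1} = 0
g(7) = mex{0} = 1
g(8) = mex{1} = 0
g(9) = mex{0} = 1
So g(9) = 1.
Heap C is a plain Nim heap of size 1, so its Grundy value is 1.
The value of a disjunctive sum is the nim-sum of the parts.
Combined value = 2 XOR 1 XOR 1 = 2.

2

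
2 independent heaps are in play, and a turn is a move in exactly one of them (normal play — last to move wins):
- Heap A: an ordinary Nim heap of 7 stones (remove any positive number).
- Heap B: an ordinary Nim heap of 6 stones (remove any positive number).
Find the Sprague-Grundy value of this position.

1

Heap A is a plain Nim heap of size 7, so its Grundy value is 7.
Heap B is a plain Nim heap of size 6, so its Grundy value is 6.
By the Sprague-Grundy theorem, the Grundy value of a sum of independent games is the XOR of the component values.
Combined value = 7 ⊕ 6 = 1.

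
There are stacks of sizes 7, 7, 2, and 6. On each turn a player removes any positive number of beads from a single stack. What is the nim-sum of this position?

4

In binary:
  111  (7)
  111  (7)
  010  (2)
  110  (6)
  ---
  100  (4)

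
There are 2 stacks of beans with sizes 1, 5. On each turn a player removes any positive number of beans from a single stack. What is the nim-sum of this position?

Nim-sum: 1 ⊕ 5 = 4.

4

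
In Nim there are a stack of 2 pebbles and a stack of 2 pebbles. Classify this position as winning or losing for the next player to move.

Losing position

Nim-sum: 2 ⊕ 2 = 0.
The nim-sum is 0, so this is a P-position: the player to move is in a losing position under optimal play.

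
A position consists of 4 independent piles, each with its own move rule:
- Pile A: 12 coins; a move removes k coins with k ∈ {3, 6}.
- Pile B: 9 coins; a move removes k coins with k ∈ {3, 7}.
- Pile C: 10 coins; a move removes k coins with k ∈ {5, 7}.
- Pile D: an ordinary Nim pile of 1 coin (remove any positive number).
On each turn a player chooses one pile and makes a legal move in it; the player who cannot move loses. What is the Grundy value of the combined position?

3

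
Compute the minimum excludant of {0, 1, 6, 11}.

2

The values 0, 1 are all present; 2 is the first non-negative integer missing from the set.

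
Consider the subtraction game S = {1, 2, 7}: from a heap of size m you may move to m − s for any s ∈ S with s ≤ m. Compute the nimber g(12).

Compute g(0), g(1), … for moves {1, 2, 7}:
g(0) = mex{} = 0
g(1) = mex{0} = 1
g(2) = mex{0,1} = 2
g(3) = mex{1,2} = 0
g(4) = mex{0,2} = 1
g(5) = mex{0,1} = 2
g(6) = mex{1,2} = 0
g(7) = mex{0,2} = 1
g(8) = mex{0,1} = 2
g(9) = mex{1,2} = 0
g(10) = mex{0,2} = 1
g(11) = mex{0,1} = 2
g(12) = mex{1,2} = 0
So g(12) = 0.

0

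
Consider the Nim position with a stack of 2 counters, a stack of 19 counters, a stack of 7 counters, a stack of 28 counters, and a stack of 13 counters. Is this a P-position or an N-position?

Nim-sum: 2 XOR 19 XOR 7 XOR 28 XOR 13 = 7.
The nim-sum is 7 ≠ 0, so this is an N-position: the player to move can win.

N-position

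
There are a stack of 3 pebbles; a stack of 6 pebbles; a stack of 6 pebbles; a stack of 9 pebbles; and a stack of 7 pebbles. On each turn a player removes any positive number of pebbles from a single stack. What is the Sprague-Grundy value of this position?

Compute the nim-sum pairwise:
3 ^ 6 = 5
5 ^ 6 = 3
3 ^ 9 = 10
10 ^ 7 = 13

13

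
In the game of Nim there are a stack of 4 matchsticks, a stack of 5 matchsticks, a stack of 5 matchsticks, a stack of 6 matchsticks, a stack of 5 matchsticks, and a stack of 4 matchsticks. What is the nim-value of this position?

3

Compute the nim-sum pairwise:
4 ^ 5 = 1
1 ^ 5 = 4
4 ^ 6 = 2
2 ^ 5 = 7
7 ^ 4 = 3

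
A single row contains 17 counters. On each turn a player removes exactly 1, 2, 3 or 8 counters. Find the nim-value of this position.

4

Compute g(0), g(1), … for moves {1, 2, 3, 8}:
k:     0  1  2  3  4  5  6  7  8  9 10 11 12 13 14 15 16 17
g(k):  0  1  2  3  0  1  2  3  4  0  1  2  3  0  1  2  3  4
So g(17) = 4.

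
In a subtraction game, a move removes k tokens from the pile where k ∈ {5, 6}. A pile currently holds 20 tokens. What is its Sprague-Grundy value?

1

Grundy values for subtraction set {5, 6}:
k:     0  1  2  3  4  5  6  7  8  9 10 11 12 13 14 15 16 17 18 19 20
g(k):  0  0  0  0  0  1  1  1  1  1  2  0  0  0  0  0  1  1  1  1  1
So g(20) = 1.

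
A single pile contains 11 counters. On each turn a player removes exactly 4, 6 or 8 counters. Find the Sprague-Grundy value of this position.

2

Compute g(0), g(1), … for moves {4, 6, 8}:
g(0) = mex{} = 0
g(1) = mex{} = 0
g(2) = mex{} = 0
g(3) = mex{} = 0
g(4) = mex{0} = 1
g(5) = mex{0} = 1
g(6) = mex{0} = 1
g(7) = mex{0} = 1
g(8) = mex{0,1} = 2
g(9) = mex{0,1} = 2
g(10) = mex{0,1} = 2
g(11) = mex{0,1} = 2
So g(11) = 2.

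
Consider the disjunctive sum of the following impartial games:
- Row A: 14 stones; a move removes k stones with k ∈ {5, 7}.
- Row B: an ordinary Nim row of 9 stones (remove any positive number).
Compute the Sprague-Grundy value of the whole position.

9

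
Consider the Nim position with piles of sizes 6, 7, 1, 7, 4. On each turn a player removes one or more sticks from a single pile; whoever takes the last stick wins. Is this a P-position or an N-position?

Nim-sum: 6 ⊕ 7 ⊕ 1 ⊕ 7 ⊕ 4 = 3.
The nim-sum is 3 ≠ 0, so this is an N-position: the player to move can win.

N-position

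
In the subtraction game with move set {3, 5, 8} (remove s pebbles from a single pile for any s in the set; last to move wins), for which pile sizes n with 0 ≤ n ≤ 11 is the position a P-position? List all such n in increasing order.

0, 1, 2, 11

Grundy values for subtraction set {3, 5, 8}:
k:     0  1  2  3  4  5  6  7  8  9 10 11
g(k):  0  0  0  1  1  1  2  2  2  3  3  0
The P-positions (g = 0) in 0..11 are 0, 1, 2, 11.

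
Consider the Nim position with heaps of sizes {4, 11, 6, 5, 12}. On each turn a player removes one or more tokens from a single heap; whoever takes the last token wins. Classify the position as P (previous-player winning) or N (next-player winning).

Bitwise XOR of the heap sizes:
  0100  (4)
  1011  (11)
  0110  (6)
  0101  (5)
  1100  (12)
  ----
  0000  (0)
The nim-sum is 0, so this is a P-position: the player to move is in a losing position under optimal play.

P-position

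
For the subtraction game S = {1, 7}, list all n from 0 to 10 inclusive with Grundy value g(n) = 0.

0, 2, 4, 6, 8, 10

Compute g(0), g(1), … for moves {1, 7}:
g(0) = mex{} = 0
g(1) = mex{0} = 1
g(2) = mex{1} = 0
g(3) = mex{0} = 1
g(4) = mex{1} = 0
g(5) = mex{0} = 1
g(6) = mex{1} = 0
g(7) = mex{0} = 1
g(8) = mex{1} = 0
g(9) = mex{0} = 1
g(10) = mex{1} = 0
The P-positions (g = 0) in 0..10 are 0, 2, 4, 6, 8, 10.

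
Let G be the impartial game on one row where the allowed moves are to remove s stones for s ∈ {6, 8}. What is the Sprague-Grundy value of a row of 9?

Compute g(0), g(1), … for moves {6, 8}:
k:     0  1  2  3  4  5  6  7  8  9
g(k):  0  0  0  0  0  0  1  1  1  1
So g(9) = 1.

1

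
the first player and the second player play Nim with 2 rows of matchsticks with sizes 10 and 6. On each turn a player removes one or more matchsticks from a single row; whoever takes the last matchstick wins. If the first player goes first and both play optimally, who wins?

Nim-sum: 10 ^ 6 = 12.
The nim-sum is 12 ≠ 0, so this is an N-position: the player to move can win; the first player has a winning move.

the first player wins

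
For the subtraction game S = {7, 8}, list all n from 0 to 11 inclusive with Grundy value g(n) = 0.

0, 1, 2, 3, 4, 5, 6

Grundy values for subtraction set {7, 8}:
k:     0  1  2  3  4  5  6  7  8  9 10 11
g(k):  0  0  0  0  0  0  0  1  1  1  1  1
The P-positions (g = 0) in 0..11 are 0, 1, 2, 3, 4, 5, 6.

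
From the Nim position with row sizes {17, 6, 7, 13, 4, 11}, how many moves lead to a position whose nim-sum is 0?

Compute the nim-sum pairwise:
17 ⊕ 6 = 23
23 ⊕ 7 = 16
16 ⊕ 13 = 29
29 ⊕ 4 = 25
25 ⊕ 11 = 18
The overall nim-sum is X = 18. A row of size p has a winning move iff p XOR X < p (reduce it to p XOR X).
  17: 17 XOR 18 = 3 < 17 — winning move (to 3).
  6: 6 XOR 18 = 20 ≥ 6 — no move.
  7: 7 XOR 18 = 21 ≥ 7 — no move.
  13: 13 XOR 18 = 31 ≥ 13 — no move.
  4: 4 XOR 18 = 22 ≥ 4 — no move.
  11: 11 XOR 18 = 25 ≥ 11 — no move.
That gives 1 winning move.

1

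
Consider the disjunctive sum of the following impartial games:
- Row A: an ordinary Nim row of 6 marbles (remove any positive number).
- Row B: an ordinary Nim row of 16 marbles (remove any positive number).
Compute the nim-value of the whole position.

22

Row A is a plain Nim row of size 6, so its Grundy value is 6.
Row B is a plain Nim row of size 16, so its Grundy value is 16.
The value of a disjunctive sum is the nim-sum of the parts.
Combined value = 6 XOR 16 = 22.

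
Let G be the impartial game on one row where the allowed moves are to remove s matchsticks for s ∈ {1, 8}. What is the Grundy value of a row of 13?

0

Compute g(0), g(1), … for moves {1, 8}:
g(0) = mex{} = 0
g(1) = mex{0} = 1
g(2) = mex{1} = 0
g(3) = mex{0} = 1
g(4) = mex{1} = 0
g(5) = mex{0} = 1
g(6) = mex{1} = 0
g(7) = mex{0} = 1
g(8) = mex{0,1} = 2
g(9) = mex{1,2} = 0
g(10) = mex{0} = 1
g(11) = mex{1} = 0
g(12) = mex{0} = 1
g(13) = mex{1} = 0
So g(13) = 0.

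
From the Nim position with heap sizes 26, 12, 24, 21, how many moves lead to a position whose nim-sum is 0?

Bitwise XOR of the heap sizes:
  11010  (26)
  01100  (12)
  11000  (24)
  10101  (21)
  -----
  11011  (27)
The overall nim-sum is X = 27. A heap of size p has a winning move iff p XOR X < p (reduce it to p XOR X).
  26: 26 XOR 27 = 1 < 26 — winning move (to 1).
  12: 12 XOR 27 = 23 ≥ 12 — no move.
  24: 24 XOR 27 = 3 < 24 — winning move (to 3).
  21: 21 XOR 27 = 14 < 21 — winning move (to 14).
That gives 3 winning moves.

3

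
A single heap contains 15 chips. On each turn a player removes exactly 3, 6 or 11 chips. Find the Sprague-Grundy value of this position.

2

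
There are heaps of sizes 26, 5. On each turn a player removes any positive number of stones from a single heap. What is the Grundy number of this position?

Compute the nim-sum pairwise:
26 ^ 5 = 31

31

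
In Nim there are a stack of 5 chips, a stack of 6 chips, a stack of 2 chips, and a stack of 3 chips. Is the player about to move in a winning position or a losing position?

Write each in binary and XOR column by column:
  101  (5)
  110  (6)
  010  (2)
  011  (3)
  ---
  010  (2)
The nim-sum is 2 ≠ 0, so this is an N-position: the player to move can win.

Winning position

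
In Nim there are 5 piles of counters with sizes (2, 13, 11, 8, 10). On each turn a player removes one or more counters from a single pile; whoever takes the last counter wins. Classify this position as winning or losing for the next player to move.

Write each in binary and XOR column by column:
  0010  (2)
  1101  (13)
  1011  (11)
  1000  (8)
  1010  (10)
  ----
  0110  (6)
The nim-sum is 6 ≠ 0, so this is an N-position: the player to move can win.

Winning position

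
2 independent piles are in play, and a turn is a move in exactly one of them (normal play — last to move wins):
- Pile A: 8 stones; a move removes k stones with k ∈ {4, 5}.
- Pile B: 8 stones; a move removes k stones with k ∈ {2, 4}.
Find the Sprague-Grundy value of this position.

Grundy values for pile A (subtraction set {4, 5}):
k:     0  1  2  3  4  5  6  7  8
g(k):  0  0  0  0  1  1  1  1  2
So g(8) = 2.
Grundy values for pile B (subtraction set {2, 4}):
g(0) = mex{} = 0
g(1) = mex{} = 0
g(2) = mex{0} = 1
g(3) = mex{0} = 1
g(4) = mex{0,1} = 2
g(5) = mex{0,1} = 2
g(6) = mex{1,2} = 0
g(7) = mex{1,2} = 0
g(8) = mex{0,2} = 1
So g(8) = 1.
By the Sprague-Grundy theorem, the Grundy value of a sum of independent games is the XOR of the component values.
Combined value = 2 ⊕ 1 = 3.

3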